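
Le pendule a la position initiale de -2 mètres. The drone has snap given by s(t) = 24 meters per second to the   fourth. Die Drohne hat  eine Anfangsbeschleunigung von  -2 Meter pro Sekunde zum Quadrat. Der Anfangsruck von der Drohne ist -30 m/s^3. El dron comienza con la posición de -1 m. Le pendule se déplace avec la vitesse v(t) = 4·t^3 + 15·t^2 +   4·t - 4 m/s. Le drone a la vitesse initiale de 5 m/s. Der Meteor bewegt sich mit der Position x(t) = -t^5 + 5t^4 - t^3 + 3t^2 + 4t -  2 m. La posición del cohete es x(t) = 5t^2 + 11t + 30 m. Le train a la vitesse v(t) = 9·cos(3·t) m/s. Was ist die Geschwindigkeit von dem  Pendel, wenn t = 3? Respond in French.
En utilisant v(t) = 4·t^3 + 15·t^2 + 4·t - 4 et en substituant t = 3, nous trouvons v = 251.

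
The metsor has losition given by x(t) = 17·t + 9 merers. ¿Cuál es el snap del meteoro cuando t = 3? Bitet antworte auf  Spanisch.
Debemos derivar nuestra ecuación de la posición x(t) = 17·t + 9 4 veces. La derivada de la posición da la velocidad: v(t) = 17. Derivando la velocidad, obtenemos la aceleración: a(t) = 0. La derivada de la aceleración da la sacudida: j(t) = 0. Derivando la sacudida, obtenemos el snap: s(t) = 0. De la ecuación del snap s(t) = 0, sustituimos t = 3 para obtener s = 0.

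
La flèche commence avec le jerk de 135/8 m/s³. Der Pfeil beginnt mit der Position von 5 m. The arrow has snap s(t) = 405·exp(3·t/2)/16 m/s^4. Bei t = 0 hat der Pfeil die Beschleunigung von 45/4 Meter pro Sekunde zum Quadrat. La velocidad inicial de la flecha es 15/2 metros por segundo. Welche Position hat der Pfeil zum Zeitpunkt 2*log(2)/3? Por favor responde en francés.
En partant du snap s(t) = 405·exp(3·t/2)/16, nous prenons 4 primitives. La primitive du snap, avec j(0) = 135/8, donne le jerk: j(t) = 135·exp(3·t/2)/8. En prenant ∫j(t)dt et en appliquant a(0) = 45/4, nous trouvons a(t) = 45·exp(3·t/2)/4. En intégrant l'accélération et en utilisant la condition initiale v(0) = 15/2, nous obtenons v(t) = 15·exp(3·t/2)/2. La primitive de la vitesse, avec x(0) = 5, donne la position: x(t) = 5·exp(3·t/2). En utilisant x(t) = 5·exp(3·t/2) et en substituant t = 2*log(2)/3, nous trouvons x = 10.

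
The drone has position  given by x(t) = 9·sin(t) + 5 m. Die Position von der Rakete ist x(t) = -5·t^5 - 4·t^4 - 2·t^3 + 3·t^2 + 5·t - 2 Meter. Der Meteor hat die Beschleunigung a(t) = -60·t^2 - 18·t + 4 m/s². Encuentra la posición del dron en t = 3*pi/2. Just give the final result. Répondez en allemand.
Die Antwort ist -4.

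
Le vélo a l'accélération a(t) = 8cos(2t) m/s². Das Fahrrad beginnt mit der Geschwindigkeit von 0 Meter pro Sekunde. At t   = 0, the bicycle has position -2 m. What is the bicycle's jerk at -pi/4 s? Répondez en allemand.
Um dies zu lösen, müssen wir 1 Ableitung unserer Gleichung für die Beschleunigung a(t) = 8·cos(2·t) nehmen. Mit d/dt von a(t) finden wir j(t) = -16·sin(2·t). Wir haben den Ruck j(t) = -16·sin(2·t). Durch Einsetzen von t = -pi/4: j(-pi/4) = 16.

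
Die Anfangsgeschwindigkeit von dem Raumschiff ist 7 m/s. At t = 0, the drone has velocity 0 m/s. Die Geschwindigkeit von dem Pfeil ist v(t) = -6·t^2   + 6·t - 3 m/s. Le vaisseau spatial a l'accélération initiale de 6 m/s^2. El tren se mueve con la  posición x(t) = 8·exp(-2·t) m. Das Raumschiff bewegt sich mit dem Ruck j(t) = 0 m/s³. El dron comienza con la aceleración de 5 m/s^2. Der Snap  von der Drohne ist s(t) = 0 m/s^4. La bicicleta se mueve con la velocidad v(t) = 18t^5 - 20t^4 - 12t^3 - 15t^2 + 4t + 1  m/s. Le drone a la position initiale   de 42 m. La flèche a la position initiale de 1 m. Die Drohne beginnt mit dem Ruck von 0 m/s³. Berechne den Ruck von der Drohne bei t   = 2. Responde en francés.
En partant du snap s(t) = 0, nous prenons 1 primitive. En prenant ∫s(t)dt et en appliquant j(0) = 0, nous trouvons j(t) = 0. Nous avons le jerk j(t) = 0. En substituant t = 2: j(2) = 0.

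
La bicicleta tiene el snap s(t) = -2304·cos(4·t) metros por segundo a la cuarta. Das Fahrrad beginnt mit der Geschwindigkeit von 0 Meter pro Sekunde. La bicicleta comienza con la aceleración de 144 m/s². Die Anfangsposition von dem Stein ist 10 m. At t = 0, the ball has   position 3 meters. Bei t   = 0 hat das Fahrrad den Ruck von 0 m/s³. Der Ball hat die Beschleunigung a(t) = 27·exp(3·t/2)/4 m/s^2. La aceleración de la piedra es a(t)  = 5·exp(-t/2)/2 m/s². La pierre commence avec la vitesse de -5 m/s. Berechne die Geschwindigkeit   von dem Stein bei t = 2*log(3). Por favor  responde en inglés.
To find the answer, we compute 1 antiderivative of a(t) = 5·exp(-t/2)/2. The integral of acceleration, with v(0) = -5, gives velocity: v(t) = -5·exp(-t/2). We have velocity v(t) = -5·exp(-t/2). Substituting t = 2*log(3): v(2*log(3)) = -5/3.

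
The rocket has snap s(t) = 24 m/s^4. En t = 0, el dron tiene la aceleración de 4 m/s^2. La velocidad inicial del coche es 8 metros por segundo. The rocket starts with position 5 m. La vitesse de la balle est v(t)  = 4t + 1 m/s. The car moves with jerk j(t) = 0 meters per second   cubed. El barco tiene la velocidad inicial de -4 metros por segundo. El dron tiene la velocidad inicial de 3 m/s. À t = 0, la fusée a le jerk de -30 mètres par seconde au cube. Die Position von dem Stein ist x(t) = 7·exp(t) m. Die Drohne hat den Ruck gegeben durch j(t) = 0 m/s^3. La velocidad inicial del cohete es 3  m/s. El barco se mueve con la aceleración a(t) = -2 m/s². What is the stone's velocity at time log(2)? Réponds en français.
Nous devons dériver notre équation de la position x(t) = 7·exp(t) 1 fois. En prenant d/dt de x(t), nous trouvons v(t) = 7·exp(t). De l'équation de la vitesse v(t) = 7·exp(t), nous substituons t = log(2) pour obtenir v = 14.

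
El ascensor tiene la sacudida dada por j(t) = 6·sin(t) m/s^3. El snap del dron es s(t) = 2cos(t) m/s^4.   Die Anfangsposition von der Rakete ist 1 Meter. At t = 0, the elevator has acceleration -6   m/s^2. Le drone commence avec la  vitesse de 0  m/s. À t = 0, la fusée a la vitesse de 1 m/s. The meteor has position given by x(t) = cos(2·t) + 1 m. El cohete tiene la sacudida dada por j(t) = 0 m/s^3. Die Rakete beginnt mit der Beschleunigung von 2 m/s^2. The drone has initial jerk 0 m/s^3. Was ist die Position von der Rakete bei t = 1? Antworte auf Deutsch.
Ausgehend von dem Ruck j(t) = 0, nehmen wir 3 Stammfunktionen. Die Stammfunktion von dem Ruck, mit a(0) = 2, ergibt die Beschleunigung: a(t) = 2. Mit ∫a(t)dt und Anwendung von v(0) = 1, finden wir v(t) = 2·t + 1. Mit ∫v(t)dt und Anwendung von x(0) = 1, finden wir x(t) = t^2 + t + 1. Mit x(t) = t^2 + t + 1 und Einsetzen von t = 1, finden wir x = 3.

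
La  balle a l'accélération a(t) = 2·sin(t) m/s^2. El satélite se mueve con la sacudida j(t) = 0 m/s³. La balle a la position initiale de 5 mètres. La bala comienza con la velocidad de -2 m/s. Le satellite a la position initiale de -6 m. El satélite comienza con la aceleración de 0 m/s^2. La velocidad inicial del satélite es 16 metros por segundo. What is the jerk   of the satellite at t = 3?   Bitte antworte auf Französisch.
De l'équation du jerk j(t) = 0, nous substituons t = 3 pour obtenir j = 0.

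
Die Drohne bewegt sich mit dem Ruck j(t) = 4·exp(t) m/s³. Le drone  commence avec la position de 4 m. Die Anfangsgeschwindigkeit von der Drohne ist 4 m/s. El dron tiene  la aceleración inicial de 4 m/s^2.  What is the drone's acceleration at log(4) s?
We need to integrate our jerk equation j(t) = 4·exp(t) 1 time. The integral of jerk, with a(0) = 4, gives acceleration: a(t) = 4·exp(t). From the given acceleration equation a(t) = 4·exp(t), we substitute t = log(4) to get a = 16.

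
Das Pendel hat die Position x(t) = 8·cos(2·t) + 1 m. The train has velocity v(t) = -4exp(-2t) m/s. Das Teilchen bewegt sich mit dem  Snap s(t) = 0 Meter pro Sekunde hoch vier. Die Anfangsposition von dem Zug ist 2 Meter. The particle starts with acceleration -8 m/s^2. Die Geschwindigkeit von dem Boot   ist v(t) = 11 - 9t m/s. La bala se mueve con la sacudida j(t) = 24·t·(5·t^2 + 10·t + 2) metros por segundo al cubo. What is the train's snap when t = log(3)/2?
To solve this, we need to take 3 derivatives of our velocity equation v(t) = -4·exp(-2·t). The derivative of velocity gives acceleration: a(t) = 8·exp(-2·t). Taking d/dt of a(t), we find j(t) = -16·exp(-2·t). The derivative of jerk gives snap: s(t) = 32·exp(-2·t). Using s(t) = 32·exp(-2·t) and substituting t = log(3)/2, we find s = 32/3.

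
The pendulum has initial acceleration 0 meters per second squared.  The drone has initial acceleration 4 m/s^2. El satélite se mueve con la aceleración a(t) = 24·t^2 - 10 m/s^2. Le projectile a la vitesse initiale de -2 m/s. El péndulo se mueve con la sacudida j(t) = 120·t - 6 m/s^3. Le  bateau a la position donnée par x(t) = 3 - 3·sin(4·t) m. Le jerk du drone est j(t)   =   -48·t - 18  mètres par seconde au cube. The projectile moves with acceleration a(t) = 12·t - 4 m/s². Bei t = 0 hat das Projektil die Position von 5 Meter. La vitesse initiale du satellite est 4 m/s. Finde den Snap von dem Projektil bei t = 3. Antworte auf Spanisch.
Para resolver esto, necesitamos tomar 2 derivadas de nuestra ecuación de la aceleración a(t) = 12·t - 4. La derivada de la aceleración da la sacudida: j(t) = 12. Tomando d/dt de j(t), encontramos s(t) = 0. Usando s(t) = 0 y sustituyendo t = 3, encontramos s = 0.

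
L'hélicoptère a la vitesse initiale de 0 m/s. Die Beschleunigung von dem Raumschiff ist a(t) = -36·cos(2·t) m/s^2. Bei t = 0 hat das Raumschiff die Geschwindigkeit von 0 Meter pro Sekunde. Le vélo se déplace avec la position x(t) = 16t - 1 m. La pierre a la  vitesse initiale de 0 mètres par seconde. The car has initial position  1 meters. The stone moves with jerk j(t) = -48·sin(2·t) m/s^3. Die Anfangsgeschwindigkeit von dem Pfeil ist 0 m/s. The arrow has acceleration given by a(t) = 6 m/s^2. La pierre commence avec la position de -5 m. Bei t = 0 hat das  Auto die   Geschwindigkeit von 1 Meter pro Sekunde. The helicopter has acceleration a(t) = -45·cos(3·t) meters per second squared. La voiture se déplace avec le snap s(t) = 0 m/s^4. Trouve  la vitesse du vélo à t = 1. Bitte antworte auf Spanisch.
Debemos derivar nuestra ecuación de la posición x(t) = 16·t - 1 1 vez. Derivando la posición, obtenemos la velocidad: v(t) = 16. Tenemos la velocidad v(t) = 16. Sustituyendo t = 1: v(1) = 16.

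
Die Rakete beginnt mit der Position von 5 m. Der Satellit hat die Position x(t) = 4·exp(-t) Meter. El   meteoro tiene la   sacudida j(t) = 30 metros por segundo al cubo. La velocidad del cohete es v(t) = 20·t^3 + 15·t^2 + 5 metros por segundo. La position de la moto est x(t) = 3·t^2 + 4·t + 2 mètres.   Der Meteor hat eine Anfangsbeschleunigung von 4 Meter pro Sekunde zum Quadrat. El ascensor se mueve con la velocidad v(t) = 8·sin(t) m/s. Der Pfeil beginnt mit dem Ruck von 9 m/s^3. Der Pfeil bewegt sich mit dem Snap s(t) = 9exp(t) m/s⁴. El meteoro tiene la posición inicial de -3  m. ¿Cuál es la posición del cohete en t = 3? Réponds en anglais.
We must find the antiderivative of our velocity equation v(t) = 20·t^3 + 15·t^2 + 5 1 time. Integrating velocity and using the initial condition x(0) = 5, we get x(t) = 5·t^4 + 5·t^3 + 5·t + 5. Using x(t) = 5·t^4 + 5·t^3 + 5·t + 5 and substituting t = 3, we find x = 560.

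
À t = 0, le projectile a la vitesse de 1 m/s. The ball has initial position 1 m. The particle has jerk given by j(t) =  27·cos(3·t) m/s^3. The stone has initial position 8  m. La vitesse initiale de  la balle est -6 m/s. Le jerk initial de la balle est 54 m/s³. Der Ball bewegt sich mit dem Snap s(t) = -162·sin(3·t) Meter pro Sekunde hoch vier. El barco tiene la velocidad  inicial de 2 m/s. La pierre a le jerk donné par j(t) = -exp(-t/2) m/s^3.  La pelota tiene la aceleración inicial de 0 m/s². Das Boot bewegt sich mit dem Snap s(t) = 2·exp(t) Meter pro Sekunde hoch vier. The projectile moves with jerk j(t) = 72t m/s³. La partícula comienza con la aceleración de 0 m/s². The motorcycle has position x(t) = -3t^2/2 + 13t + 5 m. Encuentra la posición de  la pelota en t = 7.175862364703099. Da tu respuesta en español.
Para resolver esto, necesitamos tomar 4 antiderivadas de nuestra ecuación del snap s(t) = -162·sin(3·t). Integrando el snap y usando la condición inicial j(0) = 54, obtenemos j(t) = 54·cos(3·t). La antiderivada de la sacudida, con a(0) = 0, da la aceleración: a(t) = 18·sin(3·t). Tomando ∫a(t)dt y aplicando v(0) = -6, encontramos v(t) = -6·cos(3·t). Integrando la velocidad y usando la condición inicial x(0) = 1, obtenemos x(t) = 1 - 2·sin(3·t). Usando x(t) = 1 - 2·sin(3·t) y sustituyendo t = 7.175862364703099, encontramos x = 0.105726882734546.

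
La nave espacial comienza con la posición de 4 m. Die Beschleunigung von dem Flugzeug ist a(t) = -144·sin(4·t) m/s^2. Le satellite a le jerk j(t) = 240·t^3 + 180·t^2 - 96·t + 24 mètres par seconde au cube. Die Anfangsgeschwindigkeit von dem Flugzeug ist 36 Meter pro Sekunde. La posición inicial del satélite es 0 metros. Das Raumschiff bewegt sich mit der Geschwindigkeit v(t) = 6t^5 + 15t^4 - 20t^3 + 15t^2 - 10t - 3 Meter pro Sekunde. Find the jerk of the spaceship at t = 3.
Starting from velocity v(t) = 6·t^5 + 15·t^4 - 20·t^3 + 15·t^2 - 10·t - 3, we take 2 derivatives. Taking d/dt of v(t), we find a(t) = 30·t^4 + 60·t^3 - 60·t^2 + 30·t - 10. The derivative of acceleration gives jerk: j(t) = 120·t^3 + 180·t^2 - 120·t + 30. We have jerk j(t) = 120·t^3 + 180·t^2 - 120·t + 30. Substituting t = 3: j(3) = 4530.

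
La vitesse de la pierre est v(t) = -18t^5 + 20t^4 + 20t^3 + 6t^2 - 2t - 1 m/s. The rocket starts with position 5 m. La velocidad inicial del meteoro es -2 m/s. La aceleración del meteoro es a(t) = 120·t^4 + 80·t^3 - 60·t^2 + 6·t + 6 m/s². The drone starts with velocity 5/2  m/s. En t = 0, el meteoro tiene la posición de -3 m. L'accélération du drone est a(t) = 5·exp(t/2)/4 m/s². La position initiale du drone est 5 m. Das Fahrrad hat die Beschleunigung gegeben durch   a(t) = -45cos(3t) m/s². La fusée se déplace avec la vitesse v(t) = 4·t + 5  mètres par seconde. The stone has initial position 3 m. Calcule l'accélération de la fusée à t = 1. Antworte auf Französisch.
En partant de la vitesse v(t) = 4·t + 5, nous prenons 1 dérivée. La dérivée de la vitesse donne l'accélération: a(t) = 4. En utilisant a(t) = 4 et en substituant t = 1, nous trouvons a = 4.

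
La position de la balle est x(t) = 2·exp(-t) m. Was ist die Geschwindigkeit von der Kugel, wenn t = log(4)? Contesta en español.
Debemos derivar nuestra ecuación de la posición x(t) = 2·exp(-t) 1 vez. Tomando d/dt de x(t), encontramos v(t) = -2·exp(-t). De la ecuación de la velocidad v(t) = -2·exp(-t), sustituimos t = log(4) para obtener v = -1/2.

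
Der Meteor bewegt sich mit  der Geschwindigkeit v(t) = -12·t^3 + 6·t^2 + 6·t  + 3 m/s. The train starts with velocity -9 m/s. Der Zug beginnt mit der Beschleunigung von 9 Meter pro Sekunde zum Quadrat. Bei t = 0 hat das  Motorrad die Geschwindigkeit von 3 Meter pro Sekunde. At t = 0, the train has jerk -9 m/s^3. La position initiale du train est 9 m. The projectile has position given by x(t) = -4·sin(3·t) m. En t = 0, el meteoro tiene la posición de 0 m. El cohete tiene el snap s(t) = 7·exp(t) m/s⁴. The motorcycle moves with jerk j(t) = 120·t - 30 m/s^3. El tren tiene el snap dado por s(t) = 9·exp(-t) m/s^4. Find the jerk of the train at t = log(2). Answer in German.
Ausgehend von dem Snap s(t) = 9·exp(-t), nehmen wir 1 Integral. Durch Integration von dem Snap und Verwendung der Anfangsbedingung j(0) = -9, erhalten wir j(t) = -9·exp(-t). Aus der Gleichung für den Ruck j(t) = -9·exp(-t), setzen wir t = log(2) ein und erhalten j = -9/2.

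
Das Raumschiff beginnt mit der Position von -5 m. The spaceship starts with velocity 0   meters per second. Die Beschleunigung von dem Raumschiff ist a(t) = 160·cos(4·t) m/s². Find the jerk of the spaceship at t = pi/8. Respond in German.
Wir müssen unsere Gleichung für die Beschleunigung a(t) = 160·cos(4·t) 1-mal ableiten. Mit d/dt von a(t) finden wir j(t) = -640·sin(4·t). Mit j(t) = -640·sin(4·t) und Einsetzen von t = pi/8, finden wir j = -640.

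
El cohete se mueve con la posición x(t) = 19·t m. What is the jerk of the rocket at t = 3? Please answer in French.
Pour résoudre ceci, nous devons prendre 3 dérivées de notre équation de la position x(t) = 19·t. La dérivée de la position donne la vitesse: v(t) = 19. En dérivant la vitesse, nous obtenons l'accélération: a(t) = 0. En prenant d/dt de a(t), nous trouvons j(t) = 0. De l'équation du jerk j(t) = 0, nous substituons t = 3 pour obtenir j = 0.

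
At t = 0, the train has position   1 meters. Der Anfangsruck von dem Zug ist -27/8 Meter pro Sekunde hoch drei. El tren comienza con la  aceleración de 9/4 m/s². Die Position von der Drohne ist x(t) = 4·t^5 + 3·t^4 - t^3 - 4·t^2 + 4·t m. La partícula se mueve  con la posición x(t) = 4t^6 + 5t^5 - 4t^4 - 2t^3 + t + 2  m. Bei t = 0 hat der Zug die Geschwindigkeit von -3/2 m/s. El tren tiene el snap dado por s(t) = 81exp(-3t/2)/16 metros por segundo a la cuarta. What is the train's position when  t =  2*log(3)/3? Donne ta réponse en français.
Pour résoudre ceci, nous devons prendre 4 intégrales de notre équation du snap s(t) = 81·exp(-3·t/2)/16. La primitive du snap, avec j(0) = -27/8, donne le jerk: j(t) = -27·exp(-3·t/2)/8. En prenant ∫j(t)dt et en appliquant a(0) = 9/4, nous trouvons a(t) = 9·exp(-3·t/2)/4. En intégrant l'accélération et en utilisant la condition initiale v(0) = -3/2, nous obtenons v(t) = -3·exp(-3·t/2)/2. L'intégrale de la vitesse est la position. En utilisant x(0) = 1, nous obtenons x(t) = exp(-3·t/2). Nous avons la position x(t) = exp(-3·t/2). En substituant t = 2*log(3)/3: x(2*log(3)/3) = 1/3.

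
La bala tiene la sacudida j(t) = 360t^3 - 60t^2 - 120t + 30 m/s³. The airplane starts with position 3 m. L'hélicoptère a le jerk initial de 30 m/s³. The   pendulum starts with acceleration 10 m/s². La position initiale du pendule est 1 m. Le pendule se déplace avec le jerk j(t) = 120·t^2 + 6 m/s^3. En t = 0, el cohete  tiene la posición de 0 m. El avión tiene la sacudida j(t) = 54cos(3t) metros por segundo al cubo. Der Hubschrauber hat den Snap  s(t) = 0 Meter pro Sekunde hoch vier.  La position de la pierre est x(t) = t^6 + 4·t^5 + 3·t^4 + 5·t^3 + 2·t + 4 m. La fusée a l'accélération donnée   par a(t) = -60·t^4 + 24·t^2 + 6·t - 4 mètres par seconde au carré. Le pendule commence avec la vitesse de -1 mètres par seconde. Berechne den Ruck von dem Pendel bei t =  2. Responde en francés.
De l'équation du jerk j(t) = 120·t^2 + 6, nous substituons t = 2 pour obtenir j = 486.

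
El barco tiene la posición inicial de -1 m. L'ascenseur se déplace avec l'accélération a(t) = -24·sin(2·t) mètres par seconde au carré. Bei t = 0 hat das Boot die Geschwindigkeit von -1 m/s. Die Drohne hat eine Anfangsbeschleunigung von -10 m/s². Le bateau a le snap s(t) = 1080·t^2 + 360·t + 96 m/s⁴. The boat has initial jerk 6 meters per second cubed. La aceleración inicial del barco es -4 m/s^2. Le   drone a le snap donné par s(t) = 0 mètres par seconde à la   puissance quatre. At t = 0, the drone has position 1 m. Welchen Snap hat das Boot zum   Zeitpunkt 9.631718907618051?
Aus der Gleichung für den Snap s(t) = 1080·t^2 + 360·t + 96, setzen wir t = 9.631718907618051 ein und erhalten s = 103755.028651339.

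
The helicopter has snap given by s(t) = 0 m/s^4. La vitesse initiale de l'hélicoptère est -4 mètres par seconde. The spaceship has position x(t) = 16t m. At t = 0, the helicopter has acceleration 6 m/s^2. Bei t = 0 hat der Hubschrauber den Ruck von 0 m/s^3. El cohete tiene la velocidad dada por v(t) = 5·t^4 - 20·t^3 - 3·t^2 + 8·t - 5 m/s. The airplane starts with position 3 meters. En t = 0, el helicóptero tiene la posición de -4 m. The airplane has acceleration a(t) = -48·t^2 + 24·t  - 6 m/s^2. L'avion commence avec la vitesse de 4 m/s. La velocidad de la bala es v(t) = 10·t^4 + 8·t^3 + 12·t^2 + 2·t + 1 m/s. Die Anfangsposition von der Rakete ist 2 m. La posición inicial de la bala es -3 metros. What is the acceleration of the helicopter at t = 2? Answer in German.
Ausgehend von dem Snap s(t) = 0, nehmen wir 2 Integrale. Durch Integration von dem Snap und Verwendung der Anfangsbedingung j(0) = 0, erhalten wir j(t) = 0. Durch Integration von dem Ruck und Verwendung der Anfangsbedingung a(0) = 6, erhalten wir a(t) = 6. Aus der Gleichung für die Beschleunigung a(t) = 6, setzen wir t = 2 ein und erhalten a = 6.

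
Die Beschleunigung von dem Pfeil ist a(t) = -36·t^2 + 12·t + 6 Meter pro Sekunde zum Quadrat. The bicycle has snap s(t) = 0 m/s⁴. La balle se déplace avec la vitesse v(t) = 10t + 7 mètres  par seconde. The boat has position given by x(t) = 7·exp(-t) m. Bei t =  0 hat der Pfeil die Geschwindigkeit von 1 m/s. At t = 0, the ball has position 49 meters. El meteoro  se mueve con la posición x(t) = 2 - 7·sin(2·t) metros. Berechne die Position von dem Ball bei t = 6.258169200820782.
Wir müssen die Stammfunktion unserer Gleichung für die Geschwindigkeit v(t) = 10·t + 7 1-mal finden. Mit ∫v(t)dt und Anwendung von x(0) = 49, finden wir x(t) = 5·t^2 + 7·t + 49. Aus der Gleichung für die Position x(t) = 5·t^2 + 7·t + 49, setzen wir t = 6.258169200820782 ein und erhalten x = 288.630593136255.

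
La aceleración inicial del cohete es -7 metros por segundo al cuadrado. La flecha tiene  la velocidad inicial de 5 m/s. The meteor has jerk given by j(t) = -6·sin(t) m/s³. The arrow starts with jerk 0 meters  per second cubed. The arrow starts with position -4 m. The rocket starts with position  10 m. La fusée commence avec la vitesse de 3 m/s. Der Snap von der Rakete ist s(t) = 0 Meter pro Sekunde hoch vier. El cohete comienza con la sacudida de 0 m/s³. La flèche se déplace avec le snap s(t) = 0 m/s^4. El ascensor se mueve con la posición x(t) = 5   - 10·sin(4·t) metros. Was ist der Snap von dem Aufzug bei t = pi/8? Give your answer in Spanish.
Partiendo de la posición x(t) = 5 - 10·sin(4·t), tomamos 4 derivadas. Derivando la posición, obtenemos la velocidad: v(t) = -40·cos(4·t). Tomando d/dt de v(t), encontramos a(t) = 160·sin(4·t). Derivando la aceleración, obtenemos la sacudida: j(t) = 640·cos(4·t). Tomando d/dt de j(t), encontramos s(t) = -2560·sin(4·t). Usando s(t) = -2560·sin(4·t) y sustituyendo t = pi/8, encontramos s = -2560.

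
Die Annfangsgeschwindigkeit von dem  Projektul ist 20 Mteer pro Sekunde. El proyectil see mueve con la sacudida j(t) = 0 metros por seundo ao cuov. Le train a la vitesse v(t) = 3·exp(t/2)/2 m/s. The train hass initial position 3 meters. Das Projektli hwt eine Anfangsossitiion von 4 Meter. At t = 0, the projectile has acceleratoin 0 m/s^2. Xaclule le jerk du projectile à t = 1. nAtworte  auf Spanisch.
Usando j(t) = 0 y sustituyendo t = 1, encontramos j = 0.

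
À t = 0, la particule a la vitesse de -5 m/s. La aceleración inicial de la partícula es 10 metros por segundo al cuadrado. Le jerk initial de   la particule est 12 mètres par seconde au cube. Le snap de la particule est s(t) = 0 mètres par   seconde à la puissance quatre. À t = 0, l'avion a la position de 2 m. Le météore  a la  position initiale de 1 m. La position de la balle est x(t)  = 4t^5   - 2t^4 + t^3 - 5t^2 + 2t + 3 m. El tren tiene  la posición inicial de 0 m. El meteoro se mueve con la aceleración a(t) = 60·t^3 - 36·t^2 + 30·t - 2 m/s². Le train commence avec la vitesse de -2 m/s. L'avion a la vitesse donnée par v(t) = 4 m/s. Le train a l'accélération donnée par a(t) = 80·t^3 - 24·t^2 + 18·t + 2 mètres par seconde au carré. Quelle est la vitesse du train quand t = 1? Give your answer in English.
Starting from acceleration a(t) = 80·t^3 - 24·t^2 + 18·t + 2, we take 1 integral. Taking ∫a(t)dt and applying v(0) = -2, we find v(t) = 20·t^4 - 8·t^3 + 9·t^2 + 2·t - 2. From the given velocity equation v(t) = 20·t^4 - 8·t^3 + 9·t^2 + 2·t - 2, we substitute t = 1 to get v = 21.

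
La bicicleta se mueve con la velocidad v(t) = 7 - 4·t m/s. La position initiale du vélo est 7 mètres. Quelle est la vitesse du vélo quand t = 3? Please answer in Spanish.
Tenemos la velocidad v(t) = 7 - 4·t. Sustituyendo t = 3: v(3) = -5.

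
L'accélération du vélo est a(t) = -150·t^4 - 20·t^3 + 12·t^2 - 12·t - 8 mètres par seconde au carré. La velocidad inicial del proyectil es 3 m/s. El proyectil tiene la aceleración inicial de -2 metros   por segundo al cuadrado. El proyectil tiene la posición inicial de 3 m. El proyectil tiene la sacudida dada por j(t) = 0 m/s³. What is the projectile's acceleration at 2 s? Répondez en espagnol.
Para resolver esto, necesitamos tomar 1 integral de nuestra ecuación de la sacudida j(t) = 0. La integral de la sacudida es la aceleración. Usando a(0) = -2, obtenemos a(t) = -2. Tenemos la aceleración a(t) = -2. Sustituyendo t = 2: a(2) = -2.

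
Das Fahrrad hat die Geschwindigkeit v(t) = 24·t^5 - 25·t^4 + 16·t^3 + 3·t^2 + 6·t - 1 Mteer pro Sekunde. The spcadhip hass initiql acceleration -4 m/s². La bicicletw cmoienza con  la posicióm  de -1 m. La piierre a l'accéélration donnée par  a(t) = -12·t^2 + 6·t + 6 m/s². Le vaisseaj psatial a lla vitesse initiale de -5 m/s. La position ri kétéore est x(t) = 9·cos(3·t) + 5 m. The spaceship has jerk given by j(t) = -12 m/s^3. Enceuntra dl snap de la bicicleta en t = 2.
Debemos derivar nuestra ecuación de la velocidad v(t) = 24·t^5 - 25·t^4 + 16·t^3 + 3·t^2 + 6·t - 1 3 veces. Derivando la velocidad, obtenemos la aceleración: a(t) = 120·t^4 - 100·t^3 + 48·t^2 + 6·t + 6. Tomando d/dt de a(t), encontramos j(t) = 480·t^3 - 300·t^2 + 96·t + 6. Derivando la sacudida, obtenemos el snap: s(t) = 1440·t^2 - 600·t + 96. Usando s(t) = 1440·t^2 - 600·t + 96 y sustituyendo t = 2, encontramos s = 4656.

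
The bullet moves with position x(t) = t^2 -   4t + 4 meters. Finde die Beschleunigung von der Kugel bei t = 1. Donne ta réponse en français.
Pour résoudre ceci, nous devons prendre 2 dérivées de notre équation de la position x(t) = t^2 - 4·t + 4. En dérivant la position, nous obtenons la vitesse: v(t) = 2·t - 4. En prenant d/dt de v(t), nous trouvons a(t) = 2. De l'équation de l'accélération a(t) = 2, nous substituons t = 1 pour obtenir a = 2.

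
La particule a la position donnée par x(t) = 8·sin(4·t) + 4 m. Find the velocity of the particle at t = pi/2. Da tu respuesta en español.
Para resolver esto, necesitamos tomar 1 derivada de nuestra ecuación de la posición x(t) = 8·sin(4·t) + 4. Tomando d/dt de x(t), encontramos v(t) = 32·cos(4·t). Tenemos la velocidad v(t) = 32·cos(4·t). Sustituyendo t = pi/2: v(pi/2) = 32.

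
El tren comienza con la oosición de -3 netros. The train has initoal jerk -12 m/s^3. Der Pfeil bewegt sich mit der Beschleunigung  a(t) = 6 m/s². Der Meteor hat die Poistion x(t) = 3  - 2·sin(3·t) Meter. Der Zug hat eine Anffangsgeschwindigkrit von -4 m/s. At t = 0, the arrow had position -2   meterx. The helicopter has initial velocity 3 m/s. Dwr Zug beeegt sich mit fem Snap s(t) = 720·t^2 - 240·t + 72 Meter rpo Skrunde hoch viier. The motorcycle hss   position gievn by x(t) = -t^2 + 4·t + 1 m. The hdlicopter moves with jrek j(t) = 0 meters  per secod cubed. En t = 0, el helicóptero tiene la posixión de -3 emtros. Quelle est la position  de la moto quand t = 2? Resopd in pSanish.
Usando x(t) = -t^2 + 4·t + 1 y sustituyendo t = 2, encontramos x = 5.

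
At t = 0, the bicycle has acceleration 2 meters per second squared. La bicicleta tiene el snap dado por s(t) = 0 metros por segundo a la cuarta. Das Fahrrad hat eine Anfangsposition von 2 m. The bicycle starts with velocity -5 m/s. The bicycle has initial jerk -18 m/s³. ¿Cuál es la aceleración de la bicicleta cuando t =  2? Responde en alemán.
Um dies zu lösen, müssen wir 2 Integrale unserer Gleichung für den Snap s(t) = 0 finden. Mit ∫s(t)dt und Anwendung von j(0) = -18, finden wir j(t) = -18. Die Stammfunktion von dem Ruck ist die Beschleunigung. Mit a(0) = 2 erhalten wir a(t) = 2 - 18·t. Aus der Gleichung für die Beschleunigung a(t) = 2 - 18·t, setzen wir t = 2 ein und erhalten a = -34.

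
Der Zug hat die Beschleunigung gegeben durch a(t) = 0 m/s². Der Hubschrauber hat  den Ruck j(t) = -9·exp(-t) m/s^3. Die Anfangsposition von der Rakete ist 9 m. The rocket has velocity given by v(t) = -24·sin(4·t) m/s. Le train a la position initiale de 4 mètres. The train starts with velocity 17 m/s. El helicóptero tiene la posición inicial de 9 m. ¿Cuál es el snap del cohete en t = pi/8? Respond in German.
Wir müssen unsere Gleichung für die Geschwindigkeit v(t) = -24·sin(4·t) 3-mal ableiten. Die Ableitung von der Geschwindigkeit ergibt die Beschleunigung: a(t) = -96·cos(4·t). Durch Ableiten von der Beschleunigung erhalten wir den Ruck: j(t) = 384·sin(4·t). Mit d/dt von j(t) finden wir s(t) = 1536·cos(4·t). Aus der Gleichung für den Snap s(t) = 1536·cos(4·t), setzen wir t = pi/8 ein und erhalten s = 0.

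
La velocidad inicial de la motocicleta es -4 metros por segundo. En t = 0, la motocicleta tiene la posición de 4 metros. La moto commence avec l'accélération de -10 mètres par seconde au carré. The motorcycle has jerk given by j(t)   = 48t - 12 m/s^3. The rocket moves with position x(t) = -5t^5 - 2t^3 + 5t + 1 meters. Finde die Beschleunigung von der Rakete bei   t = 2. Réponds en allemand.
Ausgehend von der Position x(t) = -5·t^5 - 2·t^3 + 5·t + 1, nehmen wir 2 Ableitungen. Durch Ableiten von der Position erhalten wir die Geschwindigkeit: v(t) = -25·t^4 - 6·t^2 + 5. Durch Ableiten von der Geschwindigkeit erhalten wir die Beschleunigung: a(t) = -100·t^3 - 12·t. Wir haben die Beschleunigung a(t) = -100·t^3 - 12·t. Durch Einsetzen von t = 2: a(2) = -824.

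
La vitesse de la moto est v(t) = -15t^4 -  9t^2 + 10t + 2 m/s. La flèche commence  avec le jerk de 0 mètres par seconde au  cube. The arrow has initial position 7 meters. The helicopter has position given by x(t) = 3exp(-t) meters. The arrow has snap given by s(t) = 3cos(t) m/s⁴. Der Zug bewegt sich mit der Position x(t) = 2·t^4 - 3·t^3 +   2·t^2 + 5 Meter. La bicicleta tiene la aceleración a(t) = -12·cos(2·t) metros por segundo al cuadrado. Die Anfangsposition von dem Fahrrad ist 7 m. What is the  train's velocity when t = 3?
We must differentiate our position equation x(t) = 2·t^4 - 3·t^3 + 2·t^2 + 5 1 time. Taking d/dt of x(t), we find v(t) = 8·t^3 - 9·t^2 + 4·t. From the given velocity equation v(t) = 8·t^3 - 9·t^2 + 4·t, we substitute t = 3 to get v = 147.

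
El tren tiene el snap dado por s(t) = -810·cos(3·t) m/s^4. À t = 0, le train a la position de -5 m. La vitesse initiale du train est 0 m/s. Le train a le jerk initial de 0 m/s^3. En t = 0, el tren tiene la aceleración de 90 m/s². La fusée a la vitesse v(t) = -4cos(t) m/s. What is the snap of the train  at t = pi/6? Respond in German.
Aus der Gleichung für den Snap s(t) = -810·cos(3·t), setzen wir t = pi/6 ein und erhalten s = 0.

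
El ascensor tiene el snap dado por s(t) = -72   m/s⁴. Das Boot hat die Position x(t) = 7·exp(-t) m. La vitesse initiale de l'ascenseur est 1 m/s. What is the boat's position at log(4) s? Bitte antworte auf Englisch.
From the given position equation x(t) = 7·exp(-t), we substitute t = log(4) to get x = 7/4.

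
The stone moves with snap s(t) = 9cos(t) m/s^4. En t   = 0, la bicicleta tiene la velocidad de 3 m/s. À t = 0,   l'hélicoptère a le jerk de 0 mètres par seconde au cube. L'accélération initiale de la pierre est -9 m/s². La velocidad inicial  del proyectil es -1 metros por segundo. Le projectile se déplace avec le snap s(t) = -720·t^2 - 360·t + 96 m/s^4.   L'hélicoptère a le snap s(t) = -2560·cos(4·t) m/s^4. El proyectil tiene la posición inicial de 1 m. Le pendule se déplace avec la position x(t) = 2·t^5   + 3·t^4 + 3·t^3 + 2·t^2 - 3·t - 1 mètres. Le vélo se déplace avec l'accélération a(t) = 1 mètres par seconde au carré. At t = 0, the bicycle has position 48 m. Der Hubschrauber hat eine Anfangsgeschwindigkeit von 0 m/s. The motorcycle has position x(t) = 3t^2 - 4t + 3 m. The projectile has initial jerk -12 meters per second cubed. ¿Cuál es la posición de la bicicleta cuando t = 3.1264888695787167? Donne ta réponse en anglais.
Starting from acceleration a(t) = 1, we take 2 integrals. The antiderivative of acceleration, with v(0) = 3, gives velocity: v(t) = t + 3. Integrating velocity and using the initial condition x(0) = 48, we get x(t) = t^2/2 + 3·t + 48. Using x(t) = t^2/2 + 3·t + 48 and substituting t = 3.1264888695787167, we find x = 62.2669329345360.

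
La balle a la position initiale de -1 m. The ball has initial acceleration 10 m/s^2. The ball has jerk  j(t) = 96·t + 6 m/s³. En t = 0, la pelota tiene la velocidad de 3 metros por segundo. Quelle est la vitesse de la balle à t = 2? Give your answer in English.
We need to integrate our jerk equation j(t) = 96·t + 6 2 times. The antiderivative of jerk is acceleration. Using a(0) = 10, we get a(t) = 48·t^2 + 6·t + 10. The integral of acceleration is velocity. Using v(0) = 3, we get v(t) = 16·t^3 + 3·t^2 + 10·t + 3. From the given velocity equation v(t) = 16·t^3 + 3·t^2 + 10·t + 3, we substitute t = 2 to get v = 163.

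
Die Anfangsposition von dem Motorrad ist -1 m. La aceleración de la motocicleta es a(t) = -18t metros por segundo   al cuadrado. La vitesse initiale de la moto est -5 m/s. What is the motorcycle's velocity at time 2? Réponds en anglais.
To find the answer, we compute 1 antiderivative of a(t) = -18·t. Integrating acceleration and using the initial condition v(0) = -5, we get v(t) = -9·t^2 - 5. From the given velocity equation v(t) = -9·t^2 - 5, we substitute t = 2 to get v = -41.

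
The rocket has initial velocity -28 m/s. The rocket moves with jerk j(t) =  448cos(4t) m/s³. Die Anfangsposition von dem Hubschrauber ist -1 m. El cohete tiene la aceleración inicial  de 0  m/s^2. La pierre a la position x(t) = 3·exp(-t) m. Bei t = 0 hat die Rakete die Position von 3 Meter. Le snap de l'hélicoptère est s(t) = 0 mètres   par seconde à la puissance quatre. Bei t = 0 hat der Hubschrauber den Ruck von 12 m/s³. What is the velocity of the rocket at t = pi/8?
To find the answer, we compute 2 antiderivatives of j(t) = 448·cos(4·t). The antiderivative of jerk, with a(0) = 0, gives acceleration: a(t) = 112·sin(4·t). Integrating acceleration and using the initial condition v(0) = -28, we get v(t) = -28·cos(4·t). We have velocity v(t) = -28·cos(4·t). Substituting t = pi/8: v(pi/8) = 0.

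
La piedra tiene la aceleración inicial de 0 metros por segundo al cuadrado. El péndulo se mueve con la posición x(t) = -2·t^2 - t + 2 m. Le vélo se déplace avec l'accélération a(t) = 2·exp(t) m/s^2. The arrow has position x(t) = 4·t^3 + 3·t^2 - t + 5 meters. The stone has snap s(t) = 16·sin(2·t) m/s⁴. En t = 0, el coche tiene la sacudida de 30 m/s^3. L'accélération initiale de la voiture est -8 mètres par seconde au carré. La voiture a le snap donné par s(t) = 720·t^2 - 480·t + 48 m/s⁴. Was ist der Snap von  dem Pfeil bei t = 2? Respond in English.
To solve this, we need to take 4 derivatives of our position equation x(t) = 4·t^3 + 3·t^2 - t + 5. Taking d/dt of x(t), we find v(t) = 12·t^2 + 6·t - 1. Differentiating velocity, we get acceleration: a(t) = 24·t + 6. Differentiating acceleration, we get jerk: j(t) = 24. Taking d/dt of j(t), we find s(t) = 0. From the given snap equation s(t) = 0, we substitute t = 2 to get s = 0.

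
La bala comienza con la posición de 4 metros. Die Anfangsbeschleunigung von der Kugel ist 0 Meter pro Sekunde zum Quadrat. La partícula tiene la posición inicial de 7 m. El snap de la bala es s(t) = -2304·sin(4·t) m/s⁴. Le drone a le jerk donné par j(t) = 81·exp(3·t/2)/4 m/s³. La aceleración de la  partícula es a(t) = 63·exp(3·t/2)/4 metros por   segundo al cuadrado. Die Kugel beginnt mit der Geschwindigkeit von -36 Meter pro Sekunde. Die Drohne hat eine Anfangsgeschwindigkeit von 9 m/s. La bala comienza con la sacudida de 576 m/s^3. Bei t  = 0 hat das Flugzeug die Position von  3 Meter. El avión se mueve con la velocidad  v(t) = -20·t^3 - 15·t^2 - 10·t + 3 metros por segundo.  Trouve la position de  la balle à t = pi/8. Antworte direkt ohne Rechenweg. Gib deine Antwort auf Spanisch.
La posición en t = pi/8 es x = -5.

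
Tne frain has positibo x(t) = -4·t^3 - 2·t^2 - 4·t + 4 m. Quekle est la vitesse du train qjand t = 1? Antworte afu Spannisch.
Partiendo de la posición x(t) = -4·t^3 - 2·t^2 - 4·t + 4, tomamos 1 derivada. La derivada de la posición da la velocidad: v(t) = -12·t^2 - 4·t - 4. Usando v(t) = -12·t^2 - 4·t - 4 y sustituyendo t = 1, encontramos v = -20.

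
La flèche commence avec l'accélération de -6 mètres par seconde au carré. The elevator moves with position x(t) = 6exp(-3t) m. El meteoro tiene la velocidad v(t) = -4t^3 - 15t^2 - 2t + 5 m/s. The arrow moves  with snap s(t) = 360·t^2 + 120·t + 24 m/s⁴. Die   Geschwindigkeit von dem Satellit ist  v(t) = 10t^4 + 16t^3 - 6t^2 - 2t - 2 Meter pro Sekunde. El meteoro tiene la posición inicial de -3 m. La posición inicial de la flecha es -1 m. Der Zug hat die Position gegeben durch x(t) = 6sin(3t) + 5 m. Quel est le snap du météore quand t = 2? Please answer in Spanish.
Debemos derivar nuestra ecuación de la velocidad v(t) = -4·t^3 - 15·t^2 - 2·t + 5 3 veces. Tomando d/dt de v(t), encontramos a(t) = -12·t^2 - 30·t - 2. La derivada de la aceleración da la sacudida: j(t) = -24·t - 30. Derivando la sacudida, obtenemos el snap: s(t) = -24. De la ecuación del snap s(t) = -24, sustituimos t = 2 para obtener s = -24.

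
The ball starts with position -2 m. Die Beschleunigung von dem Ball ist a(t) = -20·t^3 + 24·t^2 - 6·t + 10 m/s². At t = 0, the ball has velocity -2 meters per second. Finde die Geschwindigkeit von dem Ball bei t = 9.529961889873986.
Ausgehend von der Beschleunigung a(t) = -20·t^3 + 24·t^2 - 6·t + 10, nehmen wir 1 Integral. Durch Integration von der Beschleunigung und Verwendung der Anfangsbedingung v(0) = -2, erhalten wir v(t) = -5·t^4 + 8·t^3 - 3·t^2 + 10·t - 2. Wir haben die Geschwindigkeit v(t) = -5·t^4 + 8·t^3 - 3·t^2 + 10·t - 2. Durch Einsetzen von t = 9.529961889873986: v(9.529961889873986) = -34496.5782383994.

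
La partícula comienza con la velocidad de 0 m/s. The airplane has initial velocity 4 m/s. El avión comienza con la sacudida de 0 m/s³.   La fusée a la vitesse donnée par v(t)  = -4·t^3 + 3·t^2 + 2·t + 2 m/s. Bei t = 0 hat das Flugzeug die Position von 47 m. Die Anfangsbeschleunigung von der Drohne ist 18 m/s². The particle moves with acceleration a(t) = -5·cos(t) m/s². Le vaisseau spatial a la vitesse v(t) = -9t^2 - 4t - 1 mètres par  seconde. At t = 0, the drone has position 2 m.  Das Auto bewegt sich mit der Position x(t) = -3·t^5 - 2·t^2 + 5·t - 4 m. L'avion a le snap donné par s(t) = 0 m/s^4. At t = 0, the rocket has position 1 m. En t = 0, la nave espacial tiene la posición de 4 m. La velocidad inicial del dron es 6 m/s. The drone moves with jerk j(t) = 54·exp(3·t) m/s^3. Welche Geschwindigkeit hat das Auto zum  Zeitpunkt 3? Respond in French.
Nous devons dériver notre équation de la position x(t) = -3·t^5 - 2·t^2 + 5·t - 4 1 fois. En dérivant la position, nous obtenons la vitesse: v(t) = -15·t^4 - 4·t + 5. Nous avons la vitesse v(t) = -15·t^4 - 4·t + 5. En substituant t = 3: v(3) = -1222.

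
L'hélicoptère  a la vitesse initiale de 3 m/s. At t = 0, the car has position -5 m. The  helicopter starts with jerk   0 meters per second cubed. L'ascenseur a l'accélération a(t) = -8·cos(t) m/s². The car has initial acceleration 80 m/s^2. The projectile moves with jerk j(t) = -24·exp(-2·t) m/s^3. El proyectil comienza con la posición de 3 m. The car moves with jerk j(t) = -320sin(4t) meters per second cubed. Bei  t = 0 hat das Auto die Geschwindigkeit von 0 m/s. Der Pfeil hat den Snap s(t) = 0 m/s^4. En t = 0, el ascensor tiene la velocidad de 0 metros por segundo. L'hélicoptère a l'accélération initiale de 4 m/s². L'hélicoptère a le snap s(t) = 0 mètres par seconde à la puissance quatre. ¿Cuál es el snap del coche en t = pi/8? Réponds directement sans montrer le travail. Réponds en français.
À t = pi/8, s = 0.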